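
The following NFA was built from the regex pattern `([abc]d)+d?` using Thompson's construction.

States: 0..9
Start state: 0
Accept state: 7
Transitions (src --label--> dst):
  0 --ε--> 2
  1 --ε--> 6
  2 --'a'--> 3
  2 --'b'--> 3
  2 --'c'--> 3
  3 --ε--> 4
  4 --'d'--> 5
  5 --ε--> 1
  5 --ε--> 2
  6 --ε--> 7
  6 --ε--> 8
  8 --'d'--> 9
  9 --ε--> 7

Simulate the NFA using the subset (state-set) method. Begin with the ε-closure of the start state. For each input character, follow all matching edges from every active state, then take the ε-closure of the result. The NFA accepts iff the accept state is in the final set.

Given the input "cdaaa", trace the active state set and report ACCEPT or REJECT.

S₀ = ε-closure({0}) = {0,2}
'c' @ 1: {3,4}
'd' @ 2: {1,2,5,6,7,8}  ✓accept
'a' @ 3: {3,4}
'a' @ 4: {}  — no active states
rest 'a' ignored (set empty)
end set {} — state 7 not in

Answer: REJECT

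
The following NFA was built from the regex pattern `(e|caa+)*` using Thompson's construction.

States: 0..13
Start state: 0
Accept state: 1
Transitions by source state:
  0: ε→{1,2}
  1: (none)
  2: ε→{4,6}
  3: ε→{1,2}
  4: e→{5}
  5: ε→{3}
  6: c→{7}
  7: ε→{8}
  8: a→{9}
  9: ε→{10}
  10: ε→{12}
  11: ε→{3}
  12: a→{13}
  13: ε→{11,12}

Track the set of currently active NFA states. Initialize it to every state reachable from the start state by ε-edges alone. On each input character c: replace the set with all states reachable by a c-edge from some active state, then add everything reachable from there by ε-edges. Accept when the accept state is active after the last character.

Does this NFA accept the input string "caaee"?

start: ε-closure({0}) = {0,1,2,4,6}
'c' @ 1: {7,8}
'a' @ 2: {9,10,12}
'a' @ 3: {1,2,3,4,6,11,12,13}  [accepting]
'e' @ 4: {1,2,3,4,5,6}  [accepting]
'e' @ 5: {1,2,3,4,5,6}  [accepting]
final: {1,2,3,4,5,6}; accept 1 in set

Answer: ACCEPT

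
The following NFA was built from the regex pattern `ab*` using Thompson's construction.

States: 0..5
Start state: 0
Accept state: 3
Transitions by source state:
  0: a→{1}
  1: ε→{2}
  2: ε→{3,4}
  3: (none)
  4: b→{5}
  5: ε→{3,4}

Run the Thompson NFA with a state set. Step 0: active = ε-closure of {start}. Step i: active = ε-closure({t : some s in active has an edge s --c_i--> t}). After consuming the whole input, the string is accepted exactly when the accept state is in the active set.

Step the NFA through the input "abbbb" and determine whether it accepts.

S₀ = ε-closure({0}) = {0}
'a' @ 1: {1,2,3,4}  [accepting]
'b' @ 2: {3,4,5}  [accepting]
'b' @ 3: {3,4,5}  [accepting]
'b' @ 4: {3,4,5}  [accepting]
'b' @ 5: {3,4,5}  [accepting]
after full input: {3,4,5}  (accept=3 in)

Answer: ACCEPT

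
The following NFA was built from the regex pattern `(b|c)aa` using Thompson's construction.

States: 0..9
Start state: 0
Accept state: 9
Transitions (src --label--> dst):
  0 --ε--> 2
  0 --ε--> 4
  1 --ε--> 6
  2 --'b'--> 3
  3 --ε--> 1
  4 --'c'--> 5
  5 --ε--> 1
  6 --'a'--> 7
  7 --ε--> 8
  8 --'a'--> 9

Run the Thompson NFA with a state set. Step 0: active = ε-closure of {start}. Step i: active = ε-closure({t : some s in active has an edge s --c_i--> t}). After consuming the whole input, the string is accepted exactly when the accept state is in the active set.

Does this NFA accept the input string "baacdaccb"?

start: ε-closure({0}) = {0,2,4}
'b' @ 1: {1,3,6}
'a' @ 2: {7,8}
'a' @ 3: {9}  (accept∈set)
'c' @ 4: {}  — no active states
rest 'daccb' ignored (set empty)
final: {}; accept 9 not in set

Answer: REJECT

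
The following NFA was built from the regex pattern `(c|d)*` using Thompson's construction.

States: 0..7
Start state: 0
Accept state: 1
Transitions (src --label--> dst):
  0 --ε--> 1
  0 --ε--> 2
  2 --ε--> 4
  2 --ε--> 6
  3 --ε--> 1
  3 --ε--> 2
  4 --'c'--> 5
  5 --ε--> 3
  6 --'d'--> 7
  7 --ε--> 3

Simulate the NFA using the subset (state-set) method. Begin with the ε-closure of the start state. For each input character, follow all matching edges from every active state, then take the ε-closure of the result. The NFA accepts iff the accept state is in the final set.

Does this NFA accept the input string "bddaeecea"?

S₀ = ε-closure({0}) = {0,1,2,4,6}
'b' @ 1: {}  — no active states
rest 'ddaeecea' ignored (set empty)
after full input: {}  (accept=1 not in)

Answer: REJECT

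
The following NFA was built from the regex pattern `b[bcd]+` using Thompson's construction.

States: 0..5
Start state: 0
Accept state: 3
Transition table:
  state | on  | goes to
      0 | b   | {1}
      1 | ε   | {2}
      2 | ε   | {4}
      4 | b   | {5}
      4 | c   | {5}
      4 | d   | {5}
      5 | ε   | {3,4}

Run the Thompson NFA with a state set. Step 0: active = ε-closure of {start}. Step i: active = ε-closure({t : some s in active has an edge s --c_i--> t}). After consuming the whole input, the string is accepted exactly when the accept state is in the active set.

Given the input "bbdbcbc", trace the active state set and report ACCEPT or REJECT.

start: ε-closure({0}) = {0}
'b' @ 1: {1,2,4}
'b' @ 2: {3,4,5}  ✓accept
'd' @ 3: {3,4,5}  ✓accept
'b' @ 4: {3,4,5}  ✓accept
'c' @ 5: {3,4,5}  ✓accept
'b' @ 6: {3,4,5}  ✓accept
'c' @ 7: {3,4,5}  ✓accept
final: {3,4,5}; accept 3 in set

Answer: ACCEPT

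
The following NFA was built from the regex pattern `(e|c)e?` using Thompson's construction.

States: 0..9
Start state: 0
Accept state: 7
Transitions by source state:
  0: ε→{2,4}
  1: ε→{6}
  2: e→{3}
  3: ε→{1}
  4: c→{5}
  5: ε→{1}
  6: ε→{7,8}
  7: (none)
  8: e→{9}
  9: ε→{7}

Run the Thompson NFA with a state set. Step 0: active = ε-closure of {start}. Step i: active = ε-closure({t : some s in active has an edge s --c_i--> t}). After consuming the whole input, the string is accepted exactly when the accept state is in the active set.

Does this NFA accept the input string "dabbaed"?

Answer: REJECT

Trace:
initial (ε-close {0}): {0,2,4}
'd' @ 1: {}  — state set empty
rest 'abbaed' ignored (set empty)
end set {} — state 7 not in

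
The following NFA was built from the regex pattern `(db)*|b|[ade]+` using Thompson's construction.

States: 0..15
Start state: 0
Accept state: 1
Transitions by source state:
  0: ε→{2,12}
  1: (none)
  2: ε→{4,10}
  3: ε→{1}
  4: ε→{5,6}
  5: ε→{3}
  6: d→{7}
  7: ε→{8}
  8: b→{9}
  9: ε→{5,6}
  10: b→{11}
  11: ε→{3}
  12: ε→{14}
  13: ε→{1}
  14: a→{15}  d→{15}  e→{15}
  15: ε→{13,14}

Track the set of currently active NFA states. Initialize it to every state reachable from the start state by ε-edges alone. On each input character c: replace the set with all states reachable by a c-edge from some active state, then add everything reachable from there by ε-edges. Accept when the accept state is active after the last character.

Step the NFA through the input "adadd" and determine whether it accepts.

S₀ = ε-closure({0}) = {0,1,2,3,4,5,6,10,12,14}
'a' @ 1: {1,13,14,15}  (accept∈set)
'd' @ 2: {1,13,14,15}  (accept∈set)
'a' @ 3: {1,13,14,15}  (accept∈set)
'd' @ 4: {1,13,14,15}  (accept∈set)
'd' @ 5: {1,13,14,15}  (accept∈set)
end set {1,13,14,15} — state 1 in

Answer: ACCEPT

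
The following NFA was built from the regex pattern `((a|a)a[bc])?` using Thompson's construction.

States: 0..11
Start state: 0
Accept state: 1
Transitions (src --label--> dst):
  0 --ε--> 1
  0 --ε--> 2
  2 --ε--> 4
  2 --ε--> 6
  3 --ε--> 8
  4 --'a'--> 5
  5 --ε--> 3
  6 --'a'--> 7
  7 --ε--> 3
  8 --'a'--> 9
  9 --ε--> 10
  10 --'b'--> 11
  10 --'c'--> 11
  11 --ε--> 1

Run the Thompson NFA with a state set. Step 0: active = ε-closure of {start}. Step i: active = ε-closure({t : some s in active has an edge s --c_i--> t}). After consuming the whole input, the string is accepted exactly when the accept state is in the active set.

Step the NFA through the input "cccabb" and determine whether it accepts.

S₀ = ε-closure({0}) = {0,1,2,4,6}
'c' @ 1: {}  — no active states
rest 'ccabb' ignored (set empty)
end set {} — state 1 not in

Answer: REJECT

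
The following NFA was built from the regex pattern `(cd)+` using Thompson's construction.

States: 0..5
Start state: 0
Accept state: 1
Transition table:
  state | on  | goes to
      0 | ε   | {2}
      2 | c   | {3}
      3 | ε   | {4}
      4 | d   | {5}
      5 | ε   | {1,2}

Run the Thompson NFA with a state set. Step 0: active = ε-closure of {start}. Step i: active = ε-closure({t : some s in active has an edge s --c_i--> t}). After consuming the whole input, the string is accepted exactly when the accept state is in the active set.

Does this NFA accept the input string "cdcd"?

S₀ = ε-closure({0}) = {0,2}
'c' @ 1: {3,4}
'd' @ 2: {1,2,5}  ✓accept
'c' @ 3: {3,4}
'd' @ 4: {1,2,5}  ✓accept
final: {1,2,5}; accept 1 in set

Answer: ACCEPT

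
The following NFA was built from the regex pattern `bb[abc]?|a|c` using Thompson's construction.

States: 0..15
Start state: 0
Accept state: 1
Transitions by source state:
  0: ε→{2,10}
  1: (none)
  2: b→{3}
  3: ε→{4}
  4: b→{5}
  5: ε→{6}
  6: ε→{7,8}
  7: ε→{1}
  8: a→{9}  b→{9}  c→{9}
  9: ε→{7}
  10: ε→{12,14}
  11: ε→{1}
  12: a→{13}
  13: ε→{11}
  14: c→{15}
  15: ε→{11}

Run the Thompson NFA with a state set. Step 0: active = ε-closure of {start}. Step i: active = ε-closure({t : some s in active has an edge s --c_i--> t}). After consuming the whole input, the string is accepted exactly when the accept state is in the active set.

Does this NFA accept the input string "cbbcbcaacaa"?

S₀ = ε-closure({0}) = {0,2,10,12,14}
'c' @ 1: {1,11,15}  (accept∈set)
'b' @ 2: {}  — dead — no transitions
rest 'bcbcaacaa' ignored (set empty)
final: {}; accept 1 not in set

Answer: REJECT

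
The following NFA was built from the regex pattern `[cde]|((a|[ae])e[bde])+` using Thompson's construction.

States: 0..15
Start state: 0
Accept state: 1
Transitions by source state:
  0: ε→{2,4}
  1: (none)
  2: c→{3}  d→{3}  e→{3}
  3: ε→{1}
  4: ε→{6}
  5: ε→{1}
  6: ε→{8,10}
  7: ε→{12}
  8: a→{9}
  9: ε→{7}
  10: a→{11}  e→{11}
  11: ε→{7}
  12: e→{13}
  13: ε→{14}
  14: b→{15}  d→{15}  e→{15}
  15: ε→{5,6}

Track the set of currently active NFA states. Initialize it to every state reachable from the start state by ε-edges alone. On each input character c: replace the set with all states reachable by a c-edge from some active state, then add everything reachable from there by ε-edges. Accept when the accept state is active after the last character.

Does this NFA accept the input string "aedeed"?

S₀ = ε-closure({0}) = {0,2,4,6,8,10}
'a' @ 1: {7,9,11,12}
'e' @ 2: {13,14}
'd' @ 3: {1,5,6,8,10,15}  [accepting]
'e' @ 4: {7,11,12}
'e' @ 5: {13,14}
'd' @ 6: {1,5,6,8,10,15}  [accepting]
final: {1,5,6,8,10,15}; accept 1 in set

Answer: ACCEPT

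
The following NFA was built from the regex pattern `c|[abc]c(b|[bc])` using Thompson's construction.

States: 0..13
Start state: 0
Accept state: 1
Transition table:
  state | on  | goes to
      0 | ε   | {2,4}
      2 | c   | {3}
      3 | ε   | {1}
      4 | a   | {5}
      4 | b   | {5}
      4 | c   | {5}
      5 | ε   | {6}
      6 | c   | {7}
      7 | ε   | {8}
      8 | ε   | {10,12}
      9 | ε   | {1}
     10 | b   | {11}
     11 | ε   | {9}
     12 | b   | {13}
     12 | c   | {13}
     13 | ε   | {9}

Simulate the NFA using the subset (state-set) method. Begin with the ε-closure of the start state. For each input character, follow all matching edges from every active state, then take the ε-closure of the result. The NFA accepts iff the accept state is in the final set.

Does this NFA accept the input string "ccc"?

start: ε-closure({0}) = {0,2,4}
'c' @ 1: {1,3,5,6}  (accept∈set)
'c' @ 2: {7,8,10,12}
'c' @ 3: {1,9,13}  (accept∈set)
final: {1,9,13}; accept 1 in set

Answer: ACCEPT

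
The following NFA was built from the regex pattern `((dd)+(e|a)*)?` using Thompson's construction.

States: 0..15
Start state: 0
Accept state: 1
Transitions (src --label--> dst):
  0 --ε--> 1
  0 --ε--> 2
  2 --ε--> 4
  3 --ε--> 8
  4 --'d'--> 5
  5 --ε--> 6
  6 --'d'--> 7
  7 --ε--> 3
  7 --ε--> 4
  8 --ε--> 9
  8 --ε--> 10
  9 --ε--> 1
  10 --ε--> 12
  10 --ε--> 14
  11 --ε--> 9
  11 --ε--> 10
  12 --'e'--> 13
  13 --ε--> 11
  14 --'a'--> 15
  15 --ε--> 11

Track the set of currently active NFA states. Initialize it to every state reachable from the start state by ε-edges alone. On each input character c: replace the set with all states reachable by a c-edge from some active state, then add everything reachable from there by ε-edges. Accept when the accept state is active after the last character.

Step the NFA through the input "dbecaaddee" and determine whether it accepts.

start: ε-closure({0}) = {0,1,2,4}
'd' @ 1: {5,6}
'b' @ 2: {}  — no active states
rest 'ecaaddee' ignored (set empty)
after full input: {}  (accept=1 not in)

Answer: REJECT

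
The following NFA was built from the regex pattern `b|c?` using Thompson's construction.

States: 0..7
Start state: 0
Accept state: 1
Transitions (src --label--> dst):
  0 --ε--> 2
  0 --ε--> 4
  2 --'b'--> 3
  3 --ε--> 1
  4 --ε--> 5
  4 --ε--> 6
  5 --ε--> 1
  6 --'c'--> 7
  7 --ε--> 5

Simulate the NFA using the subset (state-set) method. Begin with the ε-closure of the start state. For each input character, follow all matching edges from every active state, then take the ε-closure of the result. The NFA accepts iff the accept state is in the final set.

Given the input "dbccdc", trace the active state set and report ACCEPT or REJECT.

Answer: REJECT

Derivation:
initial (ε-close {0}): {0,1,2,4,5,6}
'd' @ 1: {}  — dead — no transitions
rest 'bccdc' ignored (set empty)
final: {}; accept 1 not in set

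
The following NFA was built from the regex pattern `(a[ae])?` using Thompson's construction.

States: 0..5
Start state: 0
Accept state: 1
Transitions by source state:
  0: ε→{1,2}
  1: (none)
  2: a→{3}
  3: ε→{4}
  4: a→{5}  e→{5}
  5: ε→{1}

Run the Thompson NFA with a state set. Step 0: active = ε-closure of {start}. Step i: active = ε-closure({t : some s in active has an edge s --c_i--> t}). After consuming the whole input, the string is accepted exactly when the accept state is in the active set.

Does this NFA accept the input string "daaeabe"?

initial (ε-close {0}): {0,1,2}
'd' @ 1: {}  — dead — no transitions
rest 'aaeabe' ignored (set empty)
after full input: {}  (accept=1 not in)

Answer: REJECT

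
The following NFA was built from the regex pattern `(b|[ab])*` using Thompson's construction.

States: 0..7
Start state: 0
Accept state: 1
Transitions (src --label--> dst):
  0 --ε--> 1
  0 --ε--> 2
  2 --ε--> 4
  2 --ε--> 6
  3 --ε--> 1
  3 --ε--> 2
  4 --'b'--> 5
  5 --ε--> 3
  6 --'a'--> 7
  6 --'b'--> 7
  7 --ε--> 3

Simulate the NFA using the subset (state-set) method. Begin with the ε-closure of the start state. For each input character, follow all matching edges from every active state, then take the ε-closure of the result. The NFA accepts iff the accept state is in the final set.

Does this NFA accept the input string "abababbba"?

Answer: ACCEPT

Derivation:
S₀ = ε-closure({0}) = {0,1,2,4,6}
'a' @ 1: {1,2,3,4,6,7}  [accepting]
'b' @ 2: {1,2,3,4,5,6,7}  [accepting]
'a' @ 3: {1,2,3,4,6,7}  [accepting]
'b' @ 4: {1,2,3,4,5,6,7}  [accepting]
'a' @ 5: {1,2,3,4,6,7}  [accepting]
'b' @ 6: {1,2,3,4,5,6,7}  [accepting]
'b' @ 7: {1,2,3,4,5,6,7}  [accepting]
'b' @ 8: {1,2,3,4,5,6,7}  [accepting]
'a' @ 9: {1,2,3,4,6,7}  [accepting]
end set {1,2,3,4,6,7} — state 1 in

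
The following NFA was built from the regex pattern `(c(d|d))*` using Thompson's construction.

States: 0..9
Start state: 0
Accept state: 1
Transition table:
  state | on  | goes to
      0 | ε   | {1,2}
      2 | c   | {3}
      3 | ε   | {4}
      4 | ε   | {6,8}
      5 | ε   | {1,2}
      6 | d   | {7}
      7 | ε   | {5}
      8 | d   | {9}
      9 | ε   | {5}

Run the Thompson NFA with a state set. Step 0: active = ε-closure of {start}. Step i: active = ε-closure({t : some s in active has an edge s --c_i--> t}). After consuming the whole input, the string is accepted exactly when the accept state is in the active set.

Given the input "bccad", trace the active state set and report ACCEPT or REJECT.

S₀ = ε-closure({0}) = {0,1,2}
'b' @ 1: {}  — state set empty
rest 'ccad' ignored (set empty)
final: {}; accept 1 not in set

Answer: REJECT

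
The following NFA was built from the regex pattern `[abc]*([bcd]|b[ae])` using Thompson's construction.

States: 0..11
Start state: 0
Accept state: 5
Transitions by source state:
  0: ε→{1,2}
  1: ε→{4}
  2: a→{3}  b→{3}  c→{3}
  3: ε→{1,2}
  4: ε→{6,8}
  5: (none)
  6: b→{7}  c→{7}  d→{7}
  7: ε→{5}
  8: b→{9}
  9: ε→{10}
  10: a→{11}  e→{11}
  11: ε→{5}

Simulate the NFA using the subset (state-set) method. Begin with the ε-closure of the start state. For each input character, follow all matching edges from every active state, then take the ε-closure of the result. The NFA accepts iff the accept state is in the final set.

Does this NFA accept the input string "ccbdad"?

start: ε-closure({0}) = {0,1,2,4,6,8}
'c' @ 1: {1,2,3,4,5,6,7,8}  (accept∈set)
'c' @ 2: {1,2,3,4,5,6,7,8}  (accept∈set)
'b' @ 3: {1,2,3,4,5,6,7,8,9,10}  (accept∈set)
'd' @ 4: {5,7}  (accept∈set)
'a' @ 5: {}  — no active states
rest 'd' ignored (set empty)
final: {}; accept 5 not in set

Answer: REJECT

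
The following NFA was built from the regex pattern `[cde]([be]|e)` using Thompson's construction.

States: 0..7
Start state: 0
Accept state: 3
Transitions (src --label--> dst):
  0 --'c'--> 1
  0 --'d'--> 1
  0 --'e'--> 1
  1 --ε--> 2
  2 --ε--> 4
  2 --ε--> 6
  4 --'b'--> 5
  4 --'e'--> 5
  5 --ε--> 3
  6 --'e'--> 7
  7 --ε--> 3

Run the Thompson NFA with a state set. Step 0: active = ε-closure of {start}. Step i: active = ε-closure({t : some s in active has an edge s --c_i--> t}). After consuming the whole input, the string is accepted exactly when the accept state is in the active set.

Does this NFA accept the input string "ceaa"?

Answer: REJECT

Trace:
S₀ = ε-closure({0}) = {0}
'c' @ 1: {1,2,4,6}
'e' @ 2: {3,5,7}  ✓accept
'a' @ 3: {}  — no active states
rest 'a' ignored (set empty)
after full input: {}  (accept=3 not in)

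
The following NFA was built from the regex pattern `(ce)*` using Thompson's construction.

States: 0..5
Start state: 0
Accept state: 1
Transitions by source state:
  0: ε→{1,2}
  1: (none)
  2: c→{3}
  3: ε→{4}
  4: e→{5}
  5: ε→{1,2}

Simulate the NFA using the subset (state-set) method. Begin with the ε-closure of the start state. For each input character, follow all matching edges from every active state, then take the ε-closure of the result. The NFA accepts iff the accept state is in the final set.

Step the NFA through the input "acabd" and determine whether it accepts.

start: ε-closure({0}) = {0,1,2}
'a' @ 1: {}  — dead — no transitions
rest 'cabd' ignored (set empty)
after full input: {}  (accept=1 not in)

Answer: REJECT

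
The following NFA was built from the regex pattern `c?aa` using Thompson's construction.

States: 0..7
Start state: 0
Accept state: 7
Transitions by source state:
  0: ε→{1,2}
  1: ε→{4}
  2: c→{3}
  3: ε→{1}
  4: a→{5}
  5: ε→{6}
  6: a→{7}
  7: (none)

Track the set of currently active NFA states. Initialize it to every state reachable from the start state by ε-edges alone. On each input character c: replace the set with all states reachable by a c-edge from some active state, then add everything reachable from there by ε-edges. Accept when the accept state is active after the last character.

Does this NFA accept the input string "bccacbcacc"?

start: ε-closure({0}) = {0,1,2,4}
'b' @ 1: {}  — dead — no transitions
rest 'ccacbcacc' ignored (set empty)
after full input: {}  (accept=7 not in)

Answer: REJECT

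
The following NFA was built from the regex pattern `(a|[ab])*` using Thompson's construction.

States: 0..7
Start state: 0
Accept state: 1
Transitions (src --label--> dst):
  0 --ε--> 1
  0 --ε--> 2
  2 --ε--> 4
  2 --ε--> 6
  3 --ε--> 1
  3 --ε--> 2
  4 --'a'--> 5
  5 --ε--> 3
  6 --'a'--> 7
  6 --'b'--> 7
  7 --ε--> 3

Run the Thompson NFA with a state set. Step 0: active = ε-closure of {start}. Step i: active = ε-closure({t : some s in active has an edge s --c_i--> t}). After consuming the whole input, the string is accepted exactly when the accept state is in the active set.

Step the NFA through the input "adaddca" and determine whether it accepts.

Answer: REJECT

Steps:
initial (ε-close {0}): {0,1,2,4,6}
'a' @ 1: {1,2,3,4,5,6,7}  (accept∈set)
'd' @ 2: {}  — dead — no transitions
rest 'addca' ignored (set empty)
end set {} — state 1 not in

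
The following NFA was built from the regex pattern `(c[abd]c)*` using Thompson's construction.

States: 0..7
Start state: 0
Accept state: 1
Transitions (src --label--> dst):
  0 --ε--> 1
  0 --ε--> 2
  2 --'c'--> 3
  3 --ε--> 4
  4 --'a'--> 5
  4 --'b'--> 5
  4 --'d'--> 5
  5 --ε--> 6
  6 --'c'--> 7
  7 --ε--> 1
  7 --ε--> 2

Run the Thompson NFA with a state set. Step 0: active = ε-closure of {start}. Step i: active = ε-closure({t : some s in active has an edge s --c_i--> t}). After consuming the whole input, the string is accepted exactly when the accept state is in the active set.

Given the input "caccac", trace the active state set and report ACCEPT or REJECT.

start: ε-closure({0}) = {0,1,2}
'c' @ 1: {3,4}
'a' @ 2: {5,6}
'c' @ 3: {1,2,7}  (accept∈set)
'c' @ 4: {3,4}
'a' @ 5: {5,6}
'c' @ 6: {1,2,7}  (accept∈set)
after full input: {1,2,7}  (accept=1 in)

Answer: ACCEPT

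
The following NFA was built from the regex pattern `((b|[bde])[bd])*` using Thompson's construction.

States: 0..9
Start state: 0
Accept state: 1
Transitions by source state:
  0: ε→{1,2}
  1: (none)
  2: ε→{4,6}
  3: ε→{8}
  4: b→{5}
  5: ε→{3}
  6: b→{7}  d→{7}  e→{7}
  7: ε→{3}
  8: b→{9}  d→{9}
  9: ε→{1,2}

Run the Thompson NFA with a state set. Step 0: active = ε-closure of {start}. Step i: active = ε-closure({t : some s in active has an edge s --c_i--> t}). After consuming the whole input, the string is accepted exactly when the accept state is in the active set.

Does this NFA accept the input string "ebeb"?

Answer: ACCEPT

Derivation:
initial (ε-close {0}): {0,1,2,4,6}
'e' @ 1: {3,7,8}
'b' @ 2: {1,2,4,6,9}  (accept∈set)
'e' @ 3: {3,7,8}
'b' @ 4: {1,2,4,6,9}  (accept∈set)
end set {1,2,4,6,9} — state 1 in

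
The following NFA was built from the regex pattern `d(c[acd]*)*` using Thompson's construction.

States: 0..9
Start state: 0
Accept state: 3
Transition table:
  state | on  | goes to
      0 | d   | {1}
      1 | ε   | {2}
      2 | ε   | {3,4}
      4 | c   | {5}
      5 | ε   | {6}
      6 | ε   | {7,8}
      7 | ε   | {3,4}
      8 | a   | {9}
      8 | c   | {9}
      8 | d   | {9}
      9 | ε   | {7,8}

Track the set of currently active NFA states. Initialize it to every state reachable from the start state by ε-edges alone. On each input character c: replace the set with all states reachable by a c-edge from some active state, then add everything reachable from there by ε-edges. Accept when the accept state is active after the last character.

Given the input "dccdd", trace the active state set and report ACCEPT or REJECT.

Answer: ACCEPT

Steps:
start: ε-closure({0}) = {0}
'd' @ 1: {1,2,3,4}  ✓accept
'c' @ 2: {3,4,5,6,7,8}  ✓accept
'c' @ 3: {3,4,5,6,7,8,9}  ✓accept
'd' @ 4: {3,4,7,8,9}  ✓accept
'd' @ 5: {3,4,7,8,9}  ✓accept
final: {3,4,7,8,9}; accept 3 in set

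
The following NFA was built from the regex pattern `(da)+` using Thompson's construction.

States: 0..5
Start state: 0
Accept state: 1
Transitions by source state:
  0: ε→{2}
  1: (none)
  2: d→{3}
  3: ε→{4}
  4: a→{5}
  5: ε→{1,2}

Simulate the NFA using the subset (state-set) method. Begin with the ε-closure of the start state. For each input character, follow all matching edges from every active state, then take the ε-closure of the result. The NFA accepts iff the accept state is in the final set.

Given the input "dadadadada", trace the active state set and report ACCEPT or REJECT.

Answer: ACCEPT

Steps:
initial (ε-close {0}): {0,2}
'd' @ 1: {3,4}
'a' @ 2: {1,2,5}  [accepting]
'd' @ 3: {3,4}
'a' @ 4: {1,2,5}  [accepting]
'd' @ 5: {3,4}
'a' @ 6: {1,2,5}  [accepting]
'd' @ 7: {3,4}
'a' @ 8: {1,2,5}  [accepting]
'd' @ 9: {3,4}
'a' @ 10: {1,2,5}  [accepting]
final: {1,2,5}; accept 1 in set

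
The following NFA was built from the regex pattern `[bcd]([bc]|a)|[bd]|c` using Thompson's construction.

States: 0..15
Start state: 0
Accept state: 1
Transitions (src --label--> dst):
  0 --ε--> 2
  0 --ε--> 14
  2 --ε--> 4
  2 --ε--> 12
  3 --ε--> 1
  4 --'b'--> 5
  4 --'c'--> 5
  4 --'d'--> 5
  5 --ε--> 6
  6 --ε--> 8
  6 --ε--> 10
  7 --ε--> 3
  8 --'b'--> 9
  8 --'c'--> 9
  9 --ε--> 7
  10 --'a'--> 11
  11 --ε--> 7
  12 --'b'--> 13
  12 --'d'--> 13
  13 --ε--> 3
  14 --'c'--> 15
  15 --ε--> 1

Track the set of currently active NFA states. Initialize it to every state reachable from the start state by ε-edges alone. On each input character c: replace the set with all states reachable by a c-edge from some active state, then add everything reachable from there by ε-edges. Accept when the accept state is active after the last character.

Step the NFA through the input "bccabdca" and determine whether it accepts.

initial (ε-close {0}): {0,2,4,12,14}
'b' @ 1: {1,3,5,6,8,10,13}  [accepting]
'c' @ 2: {1,3,7,9}  [accepting]
'c' @ 3: {}  — no active states
rest 'abdca' ignored (set empty)
after full input: {}  (accept=1 not in)

Answer: REJECT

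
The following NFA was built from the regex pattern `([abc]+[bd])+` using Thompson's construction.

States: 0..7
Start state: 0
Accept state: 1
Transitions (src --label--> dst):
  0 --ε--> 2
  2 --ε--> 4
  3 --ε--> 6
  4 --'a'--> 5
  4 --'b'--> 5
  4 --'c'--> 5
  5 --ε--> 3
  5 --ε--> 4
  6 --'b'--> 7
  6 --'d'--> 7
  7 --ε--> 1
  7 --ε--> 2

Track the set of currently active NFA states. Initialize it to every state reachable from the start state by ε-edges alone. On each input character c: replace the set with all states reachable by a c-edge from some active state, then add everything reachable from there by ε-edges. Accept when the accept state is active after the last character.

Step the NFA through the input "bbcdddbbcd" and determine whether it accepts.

start: ε-closure({0}) = {0,2,4}
'b' @ 1: {3,4,5,6}
'b' @ 2: {1,2,3,4,5,6,7}  [accepting]
'c' @ 3: {3,4,5,6}
'd' @ 4: {1,2,4,7}  [accepting]
'd' @ 5: {}  — dead — no transitions
rest 'dbbcd' ignored (set empty)
after full input: {}  (accept=1 not in)

Answer: REJECT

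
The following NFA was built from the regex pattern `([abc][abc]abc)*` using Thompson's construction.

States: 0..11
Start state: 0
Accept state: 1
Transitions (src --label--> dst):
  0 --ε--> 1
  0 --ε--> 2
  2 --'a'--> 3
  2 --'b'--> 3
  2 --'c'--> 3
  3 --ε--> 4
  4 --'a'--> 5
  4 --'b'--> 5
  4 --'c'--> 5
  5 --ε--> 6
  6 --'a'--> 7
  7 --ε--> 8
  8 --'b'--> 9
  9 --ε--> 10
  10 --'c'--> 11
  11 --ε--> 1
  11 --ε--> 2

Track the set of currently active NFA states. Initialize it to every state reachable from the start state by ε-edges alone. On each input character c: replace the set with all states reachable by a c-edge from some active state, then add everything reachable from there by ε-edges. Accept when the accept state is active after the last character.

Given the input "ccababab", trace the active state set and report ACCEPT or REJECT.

Answer: REJECT

Steps:
initial (ε-close {0}): {0,1,2}
'c' @ 1: {3,4}
'c' @ 2: {5,6}
'a' @ 3: {7,8}
'b' @ 4: {9,10}
'a' @ 5: {}  — dead — no transitions
rest 'bab' ignored (set empty)
after full input: {}  (accept=1 not in)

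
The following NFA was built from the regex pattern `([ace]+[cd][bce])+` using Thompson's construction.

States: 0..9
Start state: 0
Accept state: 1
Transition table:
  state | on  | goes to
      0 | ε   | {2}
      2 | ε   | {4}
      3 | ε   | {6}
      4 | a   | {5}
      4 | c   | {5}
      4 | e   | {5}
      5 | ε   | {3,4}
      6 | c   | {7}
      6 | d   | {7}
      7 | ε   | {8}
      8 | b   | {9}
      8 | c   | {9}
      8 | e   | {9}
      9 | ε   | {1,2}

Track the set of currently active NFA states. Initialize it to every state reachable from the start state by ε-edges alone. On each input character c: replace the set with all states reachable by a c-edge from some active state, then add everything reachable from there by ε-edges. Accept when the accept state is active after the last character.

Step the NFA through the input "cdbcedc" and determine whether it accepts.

Answer: ACCEPT

Steps:
initial (ε-close {0}): {0,2,4}
'c' @ 1: {3,4,5,6}
'd' @ 2: {7,8}
'b' @ 3: {1,2,4,9}  [accepting]
'c' @ 4: {3,4,5,6}
'e' @ 5: {3,4,5,6}
'd' @ 6: {7,8}
'c' @ 7: {1,2,4,9}  [accepting]
final: {1,2,4,9}; accept 1 in set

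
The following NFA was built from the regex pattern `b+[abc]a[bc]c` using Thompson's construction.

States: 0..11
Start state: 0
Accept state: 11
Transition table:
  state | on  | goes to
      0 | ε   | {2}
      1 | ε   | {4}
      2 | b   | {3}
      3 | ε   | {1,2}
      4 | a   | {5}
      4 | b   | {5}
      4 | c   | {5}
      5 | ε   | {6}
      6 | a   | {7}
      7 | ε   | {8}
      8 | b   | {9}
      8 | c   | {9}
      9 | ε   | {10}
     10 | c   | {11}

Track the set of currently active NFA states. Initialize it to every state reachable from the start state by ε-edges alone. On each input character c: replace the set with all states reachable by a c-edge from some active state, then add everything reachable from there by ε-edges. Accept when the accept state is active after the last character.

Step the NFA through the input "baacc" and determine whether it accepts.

initial (ε-close {0}): {0,2}
'b' @ 1: {1,2,3,4}
'a' @ 2: {5,6}
'a' @ 3: {7,8}
'c' @ 4: {9,10}
'c' @ 5: {11}  ✓accept
final: {11}; accept 11 in set

Answer: ACCEPT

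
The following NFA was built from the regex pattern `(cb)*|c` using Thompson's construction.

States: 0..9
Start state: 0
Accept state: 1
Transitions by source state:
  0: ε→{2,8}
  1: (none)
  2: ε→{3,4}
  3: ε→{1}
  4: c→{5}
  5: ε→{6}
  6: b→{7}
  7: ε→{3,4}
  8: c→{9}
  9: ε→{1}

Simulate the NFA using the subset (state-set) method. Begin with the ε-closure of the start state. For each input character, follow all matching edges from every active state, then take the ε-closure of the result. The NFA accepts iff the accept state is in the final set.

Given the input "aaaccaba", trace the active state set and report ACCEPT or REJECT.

Answer: REJECT

Trace:
initial (ε-close {0}): {0,1,2,3,4,8}
'a' @ 1: {}  — dead — no transitions
rest 'aaccaba' ignored (set empty)
end set {} — state 1 not in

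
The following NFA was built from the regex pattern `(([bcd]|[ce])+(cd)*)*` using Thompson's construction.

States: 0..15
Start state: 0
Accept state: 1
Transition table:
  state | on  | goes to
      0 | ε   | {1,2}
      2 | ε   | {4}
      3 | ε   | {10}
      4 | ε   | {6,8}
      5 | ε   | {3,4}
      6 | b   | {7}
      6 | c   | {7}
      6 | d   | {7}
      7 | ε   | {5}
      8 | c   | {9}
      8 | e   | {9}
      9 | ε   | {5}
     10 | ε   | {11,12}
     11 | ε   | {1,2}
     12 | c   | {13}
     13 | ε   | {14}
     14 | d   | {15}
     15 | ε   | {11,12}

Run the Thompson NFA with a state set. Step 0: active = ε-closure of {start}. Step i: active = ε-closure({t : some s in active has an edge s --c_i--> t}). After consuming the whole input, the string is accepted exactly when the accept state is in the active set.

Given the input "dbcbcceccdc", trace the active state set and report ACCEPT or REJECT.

initial (ε-close {0}): {0,1,2,4,6,8}
'd' @ 1: {1,2,3,4,5,6,7,8,10,11,12}  (accept∈set)
'b' @ 2: {1,2,3,4,5,6,7,8,10,11,12}  (accept∈set)
'c' @ 3: {1,2,3,4,5,6,7,8,9,10,11,12,13,14}  (accept∈set)
'b' @ 4: {1,2,3,4,5,6,7,8,10,11,12}  (accept∈set)
'c' @ 5: {1,2,3,4,5,6,7,8,9,10,11,12,13,14}  (accept∈set)
'c' @ 6: {1,2,3,4,5,6,7,8,9,10,11,12,13,14}  (accept∈set)
'e' @ 7: {1,2,3,4,5,6,8,9,10,11,12}  (accept∈set)
'c' @ 8: {1,2,3,4,5,6,7,8,9,10,11,12,13,14}  (accept∈set)
'c' @ 9: {1,2,3,4,5,6,7,8,9,10,11,12,13,14}  (accept∈set)
'd' @ 10: {1,2,3,4,5,6,7,8,10,11,12,15}  (accept∈set)
'c' @ 11: {1,2,3,4,5,6,7,8,9,10,11,12,13,14}  (accept∈set)
final: {1,2,3,4,5,6,7,8,9,10,11,12,13,14}; accept 1 in set

Answer: ACCEPT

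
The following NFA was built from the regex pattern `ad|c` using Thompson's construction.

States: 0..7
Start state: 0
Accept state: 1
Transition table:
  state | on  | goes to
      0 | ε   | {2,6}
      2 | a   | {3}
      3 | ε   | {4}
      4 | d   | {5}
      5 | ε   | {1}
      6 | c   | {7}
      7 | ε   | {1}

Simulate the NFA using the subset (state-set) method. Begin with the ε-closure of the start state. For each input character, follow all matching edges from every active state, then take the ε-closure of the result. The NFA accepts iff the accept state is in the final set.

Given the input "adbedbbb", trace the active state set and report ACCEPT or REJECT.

Answer: REJECT

Derivation:
start: ε-closure({0}) = {0,2,6}
'a' @ 1: {3,4}
'd' @ 2: {1,5}  [accepting]
'b' @ 3: {}  — dead — no transitions
rest 'edbbb' ignored (set empty)
end set {} — state 1 not in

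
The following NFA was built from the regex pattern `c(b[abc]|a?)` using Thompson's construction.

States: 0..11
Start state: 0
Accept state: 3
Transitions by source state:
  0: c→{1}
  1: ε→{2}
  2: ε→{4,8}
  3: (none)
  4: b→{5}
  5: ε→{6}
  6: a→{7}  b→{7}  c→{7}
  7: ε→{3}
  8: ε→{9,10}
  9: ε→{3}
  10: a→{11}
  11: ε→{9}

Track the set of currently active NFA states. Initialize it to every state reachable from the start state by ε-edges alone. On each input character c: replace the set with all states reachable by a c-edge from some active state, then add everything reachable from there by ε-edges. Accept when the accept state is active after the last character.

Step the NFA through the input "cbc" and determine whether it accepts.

start: ε-closure({0}) = {0}
'c' @ 1: {1,2,3,4,8,9,10}  ✓accept
'b' @ 2: {5,6}
'c' @ 3: {3,7}  ✓accept
after full input: {3,7}  (accept=3 in)

Answer: ACCEPT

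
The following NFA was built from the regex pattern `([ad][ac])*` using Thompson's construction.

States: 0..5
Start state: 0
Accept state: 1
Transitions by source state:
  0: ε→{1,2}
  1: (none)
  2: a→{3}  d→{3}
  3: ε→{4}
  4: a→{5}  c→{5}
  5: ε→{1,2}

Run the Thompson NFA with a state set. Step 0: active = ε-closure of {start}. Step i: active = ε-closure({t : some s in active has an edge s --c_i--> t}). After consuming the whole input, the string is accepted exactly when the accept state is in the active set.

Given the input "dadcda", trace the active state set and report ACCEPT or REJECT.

start: ε-closure({0}) = {0,1,2}
'd' @ 1: {3,4}
'a' @ 2: {1,2,5}  (accept∈set)
'd' @ 3: {3,4}
'c' @ 4: {1,2,5}  (accept∈set)
'd' @ 5: {3,4}
'a' @ 6: {1,2,5}  (accept∈set)
end set {1,2,5} — state 1 in

Answer: ACCEPT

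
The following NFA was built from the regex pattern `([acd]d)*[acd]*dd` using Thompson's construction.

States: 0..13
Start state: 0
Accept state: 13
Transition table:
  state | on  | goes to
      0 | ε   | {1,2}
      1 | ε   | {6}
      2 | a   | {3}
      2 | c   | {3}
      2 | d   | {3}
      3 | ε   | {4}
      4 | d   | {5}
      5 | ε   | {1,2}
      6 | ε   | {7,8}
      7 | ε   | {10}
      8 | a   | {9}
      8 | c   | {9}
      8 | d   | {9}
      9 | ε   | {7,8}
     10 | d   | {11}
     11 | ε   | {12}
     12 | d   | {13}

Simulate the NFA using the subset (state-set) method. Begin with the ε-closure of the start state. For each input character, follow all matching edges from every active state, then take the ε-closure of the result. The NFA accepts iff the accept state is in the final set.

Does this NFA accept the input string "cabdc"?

initial (ε-close {0}): {0,1,2,6,7,8,10}
'c' @ 1: {3,4,7,8,9,10}
'a' @ 2: {7,8,9,10}
'b' @ 3: {}  — no active states
rest 'dc' ignored (set empty)
final: {}; accept 13 not in set

Answer: REJECT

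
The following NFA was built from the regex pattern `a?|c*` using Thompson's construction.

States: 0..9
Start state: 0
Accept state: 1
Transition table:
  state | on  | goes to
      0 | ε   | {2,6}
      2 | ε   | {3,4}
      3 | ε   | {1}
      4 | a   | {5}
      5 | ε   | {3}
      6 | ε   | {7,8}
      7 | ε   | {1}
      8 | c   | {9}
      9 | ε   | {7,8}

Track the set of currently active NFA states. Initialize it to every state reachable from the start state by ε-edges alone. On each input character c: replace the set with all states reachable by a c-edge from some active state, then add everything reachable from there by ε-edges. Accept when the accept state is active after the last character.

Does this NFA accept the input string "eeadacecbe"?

Answer: REJECT

Derivation:
S₀ = ε-closure({0}) = {0,1,2,3,4,6,7,8}
'e' @ 1: {}  — no active states
rest 'eadacecbe' ignored (set empty)
after full input: {}  (accept=1 not in)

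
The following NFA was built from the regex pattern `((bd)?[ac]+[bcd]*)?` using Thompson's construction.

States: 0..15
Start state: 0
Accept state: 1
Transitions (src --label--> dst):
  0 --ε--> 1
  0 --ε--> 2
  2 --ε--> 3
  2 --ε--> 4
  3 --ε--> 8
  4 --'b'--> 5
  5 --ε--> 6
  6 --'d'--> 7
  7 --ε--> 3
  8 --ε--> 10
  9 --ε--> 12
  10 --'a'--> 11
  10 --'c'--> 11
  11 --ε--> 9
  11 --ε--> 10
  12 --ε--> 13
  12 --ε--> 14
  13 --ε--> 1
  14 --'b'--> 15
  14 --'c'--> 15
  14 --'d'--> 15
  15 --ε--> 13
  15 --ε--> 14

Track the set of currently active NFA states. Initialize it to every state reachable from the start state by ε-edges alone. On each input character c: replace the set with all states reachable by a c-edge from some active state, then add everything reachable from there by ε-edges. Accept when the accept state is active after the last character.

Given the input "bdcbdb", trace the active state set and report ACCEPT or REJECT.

Answer: ACCEPT

Derivation:
start: ε-closure({0}) = {0,1,2,3,4,8,10}
'b' @ 1: {5,6}
'd' @ 2: {3,7,8,10}
'c' @ 3: {1,9,10,11,12,13,14}  [accepting]
'b' @ 4: {1,13,14,15}  [accepting]
'd' @ 5: {1,13,14,15}  [accepting]
'b' @ 6: {1,13,14,15}  [accepting]
end set {1,13,14,15} — state 1 in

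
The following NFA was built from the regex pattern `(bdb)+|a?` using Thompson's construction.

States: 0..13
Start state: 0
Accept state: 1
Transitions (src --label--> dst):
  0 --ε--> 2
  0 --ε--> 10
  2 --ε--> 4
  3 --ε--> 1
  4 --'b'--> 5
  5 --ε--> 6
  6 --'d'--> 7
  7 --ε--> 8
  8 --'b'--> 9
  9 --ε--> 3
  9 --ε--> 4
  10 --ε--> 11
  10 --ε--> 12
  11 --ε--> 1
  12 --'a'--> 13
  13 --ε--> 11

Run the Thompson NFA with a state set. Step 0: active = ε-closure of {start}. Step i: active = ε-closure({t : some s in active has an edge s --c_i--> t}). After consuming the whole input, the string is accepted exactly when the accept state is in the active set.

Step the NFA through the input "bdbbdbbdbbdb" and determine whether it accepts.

Answer: ACCEPT

Trace:
S₀ = ε-closure({0}) = {0,1,2,4,10,11,12}
'b' @ 1: {5,6}
'd' @ 2: {7,8}
'b' @ 3: {1,3,4,9}  (accept∈set)
'b' @ 4: {5,6}
'd' @ 5: {7,8}
'b' @ 6: {1,3,4,9}  (accept∈set)
'b' @ 7: {5,6}
'd' @ 8: {7,8}
'b' @ 9: {1,3,4,9}  (accept∈set)
'b' @ 10: {5,6}
'd' @ 11: {7,8}
'b' @ 12: {1,3,4,9}  (accept∈set)
end set {1,3,4,9} — state 1 in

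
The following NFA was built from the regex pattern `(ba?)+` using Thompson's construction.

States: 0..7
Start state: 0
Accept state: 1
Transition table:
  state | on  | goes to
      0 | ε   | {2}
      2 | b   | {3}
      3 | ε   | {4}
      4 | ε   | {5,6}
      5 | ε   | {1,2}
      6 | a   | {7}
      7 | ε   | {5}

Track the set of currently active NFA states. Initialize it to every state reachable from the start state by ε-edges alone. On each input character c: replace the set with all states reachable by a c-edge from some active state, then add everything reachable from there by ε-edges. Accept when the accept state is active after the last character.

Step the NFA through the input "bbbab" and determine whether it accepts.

start: ε-closure({0}) = {0,2}
'b' @ 1: {1,2,3,4,5,6}  ✓accept
'b' @ 2: {1,2,3,4,5,6}  ✓accept
'b' @ 3: {1,2,3,4,5,6}  ✓accept
'a' @ 4: {1,2,5,7}  ✓accept
'b' @ 5: {1,2,3,4,5,6}  ✓accept
end set {1,2,3,4,5,6} — state 1 in

Answer: ACCEPT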